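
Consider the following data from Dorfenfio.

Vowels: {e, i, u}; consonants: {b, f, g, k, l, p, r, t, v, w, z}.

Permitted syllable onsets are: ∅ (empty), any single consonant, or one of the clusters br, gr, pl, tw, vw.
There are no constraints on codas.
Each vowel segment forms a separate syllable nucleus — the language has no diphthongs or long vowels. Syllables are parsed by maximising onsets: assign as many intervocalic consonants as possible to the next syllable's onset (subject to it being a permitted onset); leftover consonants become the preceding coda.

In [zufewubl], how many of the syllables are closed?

1

The vowels are u, e, u — 3 nuclei, so 3 syllables.
V1 /u/ – V2 /e/: just /f/ — single C goes to the following onset.
V2 /e/ – V3 /u/: /w/ → onset of the next syllable (single consonants are always licit onsets).
Result: zu.fe.wubl.
Classifying each syllable: /zu/ (open), /fe/ (open), /wubl/ (closed).
Closed syllables: 1.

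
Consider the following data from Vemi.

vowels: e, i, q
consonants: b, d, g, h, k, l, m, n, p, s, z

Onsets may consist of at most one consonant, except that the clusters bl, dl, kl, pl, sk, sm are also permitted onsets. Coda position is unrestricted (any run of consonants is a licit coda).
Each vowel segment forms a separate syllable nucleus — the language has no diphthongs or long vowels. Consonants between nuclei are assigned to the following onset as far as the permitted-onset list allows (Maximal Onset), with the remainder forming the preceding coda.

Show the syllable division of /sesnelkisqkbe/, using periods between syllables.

The vowels are e, e, i, q, e — 5 nuclei, so 5 syllables.
/e…e/ gap (V1→V2): /sn/; trying suffixes from longest down, /n/ is the first permitted one, so coda /s/ | onset /n/.
/e…i/ gap (V2→V3): cluster /lk/ — the longest permitted-onset suffix is /k/; onset = /k/, preceding coda = /l/.
/i…q/ gap (V3→V4): /s/ is a single consonant, so it becomes the next onset.
/q…e/ gap (V4→V5): /kb/ — longest licit onset from the right is /b/, leaving /k/ as coda.

ses.nel.ki.sqk.be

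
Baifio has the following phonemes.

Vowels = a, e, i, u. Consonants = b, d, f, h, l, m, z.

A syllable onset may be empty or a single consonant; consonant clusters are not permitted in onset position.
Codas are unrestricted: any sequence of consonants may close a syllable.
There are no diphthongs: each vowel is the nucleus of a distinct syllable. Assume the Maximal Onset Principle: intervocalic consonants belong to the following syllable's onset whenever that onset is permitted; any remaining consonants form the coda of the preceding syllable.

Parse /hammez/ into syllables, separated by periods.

ham.mez

The vowels are a, e — 2 nuclei, so 2 syllables.
/a…e/ gap (V1→V2): /mm/ splits as /m/ + /m/ (/m/ is the longest suffix that is a licit onset).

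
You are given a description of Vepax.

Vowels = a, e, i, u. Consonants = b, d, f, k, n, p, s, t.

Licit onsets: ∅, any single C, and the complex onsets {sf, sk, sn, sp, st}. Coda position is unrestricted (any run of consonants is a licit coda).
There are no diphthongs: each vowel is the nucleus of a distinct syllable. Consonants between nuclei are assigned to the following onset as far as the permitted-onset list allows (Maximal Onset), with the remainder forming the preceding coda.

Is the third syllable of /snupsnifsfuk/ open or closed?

closed

The vowels are u, i, u — 3 nuclei, so 3 syllables.
V1 /u/ – V2 /i/: /psn/ — longest licit onset from the right is /sn/, leaving /p/ as coda.
V2 /i/ – V3 /u/: /fsf/ splits as /f/ + /sf/ (/sf/ is the longest suffix that is a licit onset).
Putting it together: snup.snif.sfuk.
Syllable 3 is /sfuk/ with coda /k/, so it is closed.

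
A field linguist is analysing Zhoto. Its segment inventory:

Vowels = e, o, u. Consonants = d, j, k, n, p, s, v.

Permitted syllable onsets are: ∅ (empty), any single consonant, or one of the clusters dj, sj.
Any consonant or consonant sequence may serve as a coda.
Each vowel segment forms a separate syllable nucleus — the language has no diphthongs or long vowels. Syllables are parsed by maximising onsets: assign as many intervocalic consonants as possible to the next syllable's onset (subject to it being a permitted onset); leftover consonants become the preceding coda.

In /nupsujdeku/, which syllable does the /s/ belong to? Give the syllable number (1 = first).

2

Vowels present: u, u, e, u; each is a nucleus, giving 4 syllables.
Between /u/ (V1) and /u/ (V2): /ps/ — longest licit onset from the right is /s/, leaving /p/ as coda.
Between /u/ (V2) and /e/ (V3): /jd/ — longest licit onset from the right is /d/, leaving /j/ as coda.
Between /e/ (V3) and /u/ (V4): just /k/ — single C goes to the following onset.
So the parse is nup.suj.de.ku.
The /s/ is in the onset of syllable 2 (/suj/).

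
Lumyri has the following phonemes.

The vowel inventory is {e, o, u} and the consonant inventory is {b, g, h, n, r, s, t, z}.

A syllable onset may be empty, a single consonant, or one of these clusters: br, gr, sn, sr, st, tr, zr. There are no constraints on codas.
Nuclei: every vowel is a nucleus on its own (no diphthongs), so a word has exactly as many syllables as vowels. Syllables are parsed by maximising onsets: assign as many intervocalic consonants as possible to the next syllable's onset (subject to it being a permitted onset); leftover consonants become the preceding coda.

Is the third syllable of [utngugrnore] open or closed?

open

Vowels present: u, u, o, e; each is a nucleus, giving 4 syllables.
Between /u/ (V1) and /u/ (V2): /tng/ — longest licit onset from the right is /g/, leaving /tn/ as coda.
Between /u/ (V2) and /o/ (V3): /grn/ splits as /gr/ + /n/ (/n/ is the longest suffix that is a licit onset).
Between /o/ (V3) and /e/ (V4): /r/ → onset of the next syllable (single consonants are always licit onsets).
Result: utn.gugr.no.re.
Syllable 3 is /no/; it ends in its nucleus with no coda, so it is open.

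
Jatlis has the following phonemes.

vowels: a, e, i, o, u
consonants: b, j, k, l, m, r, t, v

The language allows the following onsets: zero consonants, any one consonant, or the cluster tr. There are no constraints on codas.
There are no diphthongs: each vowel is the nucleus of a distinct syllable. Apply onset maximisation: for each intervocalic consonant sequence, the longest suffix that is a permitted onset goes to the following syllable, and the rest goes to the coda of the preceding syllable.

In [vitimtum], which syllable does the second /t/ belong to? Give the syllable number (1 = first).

3

The vowels are i, i, u — 3 nuclei, so 3 syllables.
σ1/σ2 boundary: just /t/ — single C goes to the following onset.
σ2/σ3 boundary: /mt/ splits as /m/ + /t/ (/t/ is the longest suffix that is a licit onset).
Result: vi.tim.tum.
The second /t/ is in the onset of syllable 3 (/tum/).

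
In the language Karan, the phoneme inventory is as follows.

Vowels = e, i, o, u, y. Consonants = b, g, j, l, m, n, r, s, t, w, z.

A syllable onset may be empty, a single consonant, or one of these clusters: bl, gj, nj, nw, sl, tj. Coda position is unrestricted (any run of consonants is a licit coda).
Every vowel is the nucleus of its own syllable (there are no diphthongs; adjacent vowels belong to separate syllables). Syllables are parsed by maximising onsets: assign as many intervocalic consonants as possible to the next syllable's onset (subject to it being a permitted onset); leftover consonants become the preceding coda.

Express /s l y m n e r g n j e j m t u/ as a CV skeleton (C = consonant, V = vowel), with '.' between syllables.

Vowels present: y, e, e, u; each is a nucleus, giving 4 syllables.
σ1/σ2 boundary: cluster /mn/ — the longest permitted-onset suffix is /n/; onset = /n/, preceding coda = /m/.
σ2/σ3 boundary: cluster /rgnj/ — the longest permitted-onset suffix is /nj/; onset = /nj/, preceding coda = /rg/.
σ3/σ4 boundary: cluster /jmt/ — the longest permitted-onset suffix is /t/; onset = /t/, preceding coda = /jm/.
So the parse is slym.nerg.njejm.tu.
Mapping each syllable to C/V: /slym/ → CCVC, /nerg/ → CVCC, /njejm/ → CCVCC, /tu/ → CV.

CCVC.CVCC.CCVCC.CV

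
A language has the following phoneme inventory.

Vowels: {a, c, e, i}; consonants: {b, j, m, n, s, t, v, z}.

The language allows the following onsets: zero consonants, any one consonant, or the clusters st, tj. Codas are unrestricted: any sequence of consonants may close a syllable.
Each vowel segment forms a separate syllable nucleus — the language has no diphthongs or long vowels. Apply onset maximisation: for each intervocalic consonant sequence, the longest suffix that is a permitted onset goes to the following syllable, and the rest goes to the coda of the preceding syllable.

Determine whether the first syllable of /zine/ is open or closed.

open

The vowels are i, e — 2 nuclei, so 2 syllables.
/i…e/ gap (V1→V2): /n/ is a single consonant, so it becomes the next onset.
Result: zi.ne.
Syllable 1 is /zi/; it ends in its nucleus with no coda, so it is open.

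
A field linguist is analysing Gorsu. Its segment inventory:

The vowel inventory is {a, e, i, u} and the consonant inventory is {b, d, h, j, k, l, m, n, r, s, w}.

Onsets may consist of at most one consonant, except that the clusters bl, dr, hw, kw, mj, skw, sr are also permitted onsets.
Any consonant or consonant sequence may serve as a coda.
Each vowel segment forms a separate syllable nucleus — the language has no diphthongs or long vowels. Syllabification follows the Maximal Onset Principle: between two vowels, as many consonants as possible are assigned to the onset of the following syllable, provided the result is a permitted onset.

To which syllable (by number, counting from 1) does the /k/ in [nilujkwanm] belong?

3

Vowels present: i, u, a; each is a nucleus, giving 3 syllables.
σ1/σ2 boundary: just /l/ — single C goes to the following onset.
σ2/σ3 boundary: /jkw/; trying suffixes from longest down, /kw/ is the first permitted one, so coda /j/ | onset /kw/.
Putting it together: ni.luj.kwanm.
The /k/ is in the onset of syllable 3 (/kwanm/).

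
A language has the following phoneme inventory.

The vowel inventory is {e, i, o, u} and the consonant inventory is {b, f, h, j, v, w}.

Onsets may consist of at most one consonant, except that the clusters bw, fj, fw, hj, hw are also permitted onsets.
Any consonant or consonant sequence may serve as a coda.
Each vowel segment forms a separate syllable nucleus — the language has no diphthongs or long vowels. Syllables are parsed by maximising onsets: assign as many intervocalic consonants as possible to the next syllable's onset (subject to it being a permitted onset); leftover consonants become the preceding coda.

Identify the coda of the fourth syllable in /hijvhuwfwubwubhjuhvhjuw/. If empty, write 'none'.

Nuclei (vowels): i, u, u, u, u, u → 6 syllables.
V1 /i/ – V2 /u/: /jvh/; trying suffixes from longest down, /h/ is the first permitted one, so coda /jv/ | onset /h/.
V2 /u/ – V3 /u/: /wfw/ splits as /w/ + /fw/ (/fw/ is the longest suffix that is a licit onset).
V3 /u/ – V4 /u/: cluster /bw/ — /bw/ is itself a permitted onset, so the whole cluster goes right; preceding coda = ∅.
V4 /u/ – V5 /u/: /bhj/; trying suffixes from longest down, /hj/ is the first permitted one, so coda /b/ | onset /hj/.
V5 /u/ – V6 /u/: cluster /hvhj/ — the longest permitted-onset suffix is /hj/; onset = /hj/, preceding coda = /hv/.
So the parse is hijv.huw.fwu.bwub.hjuhv.hjuw.
Syllable 4 is /bwub/: onset /bw/, nucleus /u/, coda /b/.

b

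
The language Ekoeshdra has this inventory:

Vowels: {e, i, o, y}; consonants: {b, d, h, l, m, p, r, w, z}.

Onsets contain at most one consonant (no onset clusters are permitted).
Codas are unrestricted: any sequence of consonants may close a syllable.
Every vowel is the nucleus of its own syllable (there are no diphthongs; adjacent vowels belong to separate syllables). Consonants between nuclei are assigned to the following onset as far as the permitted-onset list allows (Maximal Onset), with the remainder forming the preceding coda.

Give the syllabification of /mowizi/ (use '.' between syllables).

Nuclei (vowels): o, i, i → 3 syllables.
σ1/σ2 boundary: /w/ is a single consonant, so it becomes the next onset.
σ2/σ3 boundary: just /z/ — single C goes to the following onset.

mo.wi.zi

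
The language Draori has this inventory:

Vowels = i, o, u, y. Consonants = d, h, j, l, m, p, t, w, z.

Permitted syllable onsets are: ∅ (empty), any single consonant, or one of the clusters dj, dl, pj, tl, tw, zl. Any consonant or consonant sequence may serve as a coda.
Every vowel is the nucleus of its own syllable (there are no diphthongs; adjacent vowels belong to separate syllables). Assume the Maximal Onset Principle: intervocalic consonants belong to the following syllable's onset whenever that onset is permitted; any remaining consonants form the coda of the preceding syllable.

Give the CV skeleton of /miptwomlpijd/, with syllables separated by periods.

The vowels are i, o, i — 3 nuclei, so 3 syllables.
V1 /i/ – V2 /o/: /ptw/ — longest licit onset from the right is /tw/, leaving /p/ as coda.
V2 /o/ – V3 /i/: /mlp/; trying suffixes from longest down, /p/ is the first permitted one, so coda /ml/ | onset /p/.
So the parse is mip.twoml.pijd.
Mapping each syllable to C/V: /mip/ → CVC, /twoml/ → CCVCC, /pijd/ → CVCC.

CVC.CCVCC.CVCC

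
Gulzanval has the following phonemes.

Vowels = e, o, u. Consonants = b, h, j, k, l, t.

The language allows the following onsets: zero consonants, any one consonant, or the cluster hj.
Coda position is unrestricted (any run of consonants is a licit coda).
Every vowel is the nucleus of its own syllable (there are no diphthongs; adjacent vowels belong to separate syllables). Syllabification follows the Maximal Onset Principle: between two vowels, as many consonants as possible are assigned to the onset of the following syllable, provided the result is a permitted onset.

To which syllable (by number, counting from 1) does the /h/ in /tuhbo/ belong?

1

Nuclei (vowels): u, o → 2 syllables.
σ1/σ2 boundary: cluster /hb/ — the longest permitted-onset suffix is /b/; onset = /b/, preceding coda = /h/.
Syllabification: tuh.bo.
The /h/ is in the coda of syllable 1 (/tuh/).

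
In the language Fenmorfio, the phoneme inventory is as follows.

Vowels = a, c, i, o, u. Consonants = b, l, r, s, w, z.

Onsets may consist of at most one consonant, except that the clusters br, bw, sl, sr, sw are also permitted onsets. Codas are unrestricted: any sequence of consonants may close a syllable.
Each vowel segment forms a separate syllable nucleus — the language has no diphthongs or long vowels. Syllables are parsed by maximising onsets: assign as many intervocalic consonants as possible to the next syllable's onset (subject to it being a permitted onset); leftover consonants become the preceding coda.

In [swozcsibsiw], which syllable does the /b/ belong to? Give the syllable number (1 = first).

Vowels present: o, c, i, i; each is a nucleus, giving 4 syllables.
σ1/σ2 boundary: /z/ → onset of the next syllable (single consonants are always licit onsets).
σ2/σ3 boundary: /s/ → onset of the next syllable (single consonants are always licit onsets).
σ3/σ4 boundary: /bs/ splits as /b/ + /s/ (/s/ is the longest suffix that is a licit onset).
Result: swo.zc.sib.siw.
The /b/ is in the coda of syllable 3 (/sib/).

3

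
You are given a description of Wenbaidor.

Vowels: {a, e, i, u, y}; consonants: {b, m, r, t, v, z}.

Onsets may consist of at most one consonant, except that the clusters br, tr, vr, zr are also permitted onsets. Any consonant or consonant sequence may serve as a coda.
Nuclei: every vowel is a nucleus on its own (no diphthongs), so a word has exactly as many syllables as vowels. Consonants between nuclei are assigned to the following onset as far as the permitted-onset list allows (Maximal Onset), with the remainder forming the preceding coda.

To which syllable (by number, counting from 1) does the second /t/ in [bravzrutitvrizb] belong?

3

Nuclei (vowels): a, u, i, i → 4 syllables.
/a…u/ gap (V1→V2): /vzr/; trying suffixes from longest down, /zr/ is the first permitted one, so coda /v/ | onset /zr/.
/u…i/ gap (V2→V3): just /t/ — single C goes to the following onset.
/i…i/ gap (V3→V4): cluster /tvr/ — the longest permitted-onset suffix is /vr/; onset = /vr/, preceding coda = /t/.
So the parse is brav.zru.tit.vrizb.
The second /t/ is in the coda of syllable 3 (/tit/).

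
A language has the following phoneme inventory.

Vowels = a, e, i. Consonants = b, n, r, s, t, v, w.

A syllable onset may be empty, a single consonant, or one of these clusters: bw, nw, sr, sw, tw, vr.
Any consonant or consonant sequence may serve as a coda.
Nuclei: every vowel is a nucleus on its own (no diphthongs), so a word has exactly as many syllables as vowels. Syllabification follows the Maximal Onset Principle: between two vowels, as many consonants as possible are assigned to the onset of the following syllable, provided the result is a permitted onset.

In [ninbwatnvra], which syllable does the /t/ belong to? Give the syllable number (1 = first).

Nuclei (vowels): i, a, a → 3 syllables.
Between /i/ (V1) and /a/ (V2): /nbw/ — longest licit onset from the right is /bw/, leaving /n/ as coda.
Between /a/ (V2) and /a/ (V3): /tnvr/; trying suffixes from longest down, /vr/ is the first permitted one, so coda /tn/ | onset /vr/.
So the parse is nin.bwatn.vra.
The /t/ is in the coda of syllable 2 (/bwatn/).

2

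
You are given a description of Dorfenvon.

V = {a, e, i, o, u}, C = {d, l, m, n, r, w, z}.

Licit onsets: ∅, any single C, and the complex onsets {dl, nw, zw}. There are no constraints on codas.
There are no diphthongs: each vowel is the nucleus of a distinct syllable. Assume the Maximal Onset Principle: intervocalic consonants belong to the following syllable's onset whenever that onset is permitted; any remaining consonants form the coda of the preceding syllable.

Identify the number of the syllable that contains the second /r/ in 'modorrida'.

3

Vowels present: o, o, i, a; each is a nucleus, giving 4 syllables.
V1 /o/ – V2 /o/: just /d/ — single C goes to the following onset.
V2 /o/ – V3 /i/: /rr/; trying suffixes from longest down, /r/ is the first permitted one, so coda /r/ | onset /r/.
V3 /i/ – V4 /a/: /d/ → onset of the next syllable (single consonants are always licit onsets).
So the parse is mo.dor.ri.da.
The second /r/ is in the onset of syllable 3 (/ri/).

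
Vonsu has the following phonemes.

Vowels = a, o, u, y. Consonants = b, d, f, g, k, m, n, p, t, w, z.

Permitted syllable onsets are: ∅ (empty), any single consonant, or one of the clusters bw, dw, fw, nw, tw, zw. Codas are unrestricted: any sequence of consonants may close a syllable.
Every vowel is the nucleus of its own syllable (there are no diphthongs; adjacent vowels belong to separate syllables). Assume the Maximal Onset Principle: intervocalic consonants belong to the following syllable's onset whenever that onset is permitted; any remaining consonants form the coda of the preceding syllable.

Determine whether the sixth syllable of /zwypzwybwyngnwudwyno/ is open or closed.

The vowels are y, y, y, u, y, o — 6 nuclei, so 6 syllables.
Between /y/ (V1) and /y/ (V2): /pzw/; trying suffixes from longest down, /zw/ is the first permitted one, so coda /p/ | onset /zw/.
Between /y/ (V2) and /y/ (V3): /bw/ is a licit onset in full, so it all attaches to the next syllable.
Between /y/ (V3) and /u/ (V4): cluster /ngnw/ — the longest permitted-onset suffix is /nw/; onset = /nw/, preceding coda = /ng/.
Between /u/ (V4) and /y/ (V5): /dw/ — entire cluster is a permitted onset → onset /dw/, coda ∅.
Between /y/ (V5) and /o/ (V6): just /n/ — single C goes to the following onset.
Putting it together: zwyp.zwy.bwyng.nwu.dwy.no.
Syllable 6 is /no/; it ends in its nucleus with no coda, so it is open.

open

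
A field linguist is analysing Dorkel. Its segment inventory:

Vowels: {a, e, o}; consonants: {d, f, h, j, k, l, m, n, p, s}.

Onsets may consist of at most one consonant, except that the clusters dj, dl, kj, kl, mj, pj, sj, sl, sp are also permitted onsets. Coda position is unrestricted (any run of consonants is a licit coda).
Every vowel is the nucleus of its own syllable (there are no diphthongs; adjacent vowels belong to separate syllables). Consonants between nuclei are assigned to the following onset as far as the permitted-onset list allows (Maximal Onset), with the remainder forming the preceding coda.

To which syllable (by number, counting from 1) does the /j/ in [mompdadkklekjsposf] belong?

The vowels are o, a, e, o — 4 nuclei, so 4 syllables.
Between /o/ (V1) and /a/ (V2): cluster /mpd/ — the longest permitted-onset suffix is /d/; onset = /d/, preceding coda = /mp/.
Between /a/ (V2) and /e/ (V3): /dkkl/ — longest licit onset from the right is /kl/, leaving /dk/ as coda.
Between /e/ (V3) and /o/ (V4): /kjsp/ splits as /kj/ + /sp/ (/sp/ is the longest suffix that is a licit onset).
Putting it together: momp.dadk.klekj.sposf.
The /j/ is in the coda of syllable 3 (/klekj/).

3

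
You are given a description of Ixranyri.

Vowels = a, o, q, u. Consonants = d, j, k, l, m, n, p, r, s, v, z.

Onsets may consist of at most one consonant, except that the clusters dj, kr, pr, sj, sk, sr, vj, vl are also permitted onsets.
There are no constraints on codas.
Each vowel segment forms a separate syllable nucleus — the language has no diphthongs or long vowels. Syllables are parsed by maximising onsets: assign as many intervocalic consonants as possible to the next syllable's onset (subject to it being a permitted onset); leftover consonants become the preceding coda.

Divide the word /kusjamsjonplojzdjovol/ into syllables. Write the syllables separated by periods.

Nuclei (vowels): u, a, o, o, o, o → 6 syllables.
Between /u/ (V1) and /a/ (V2): /sj/ is a licit onset in full, so it all attaches to the next syllable.
Between /a/ (V2) and /o/ (V3): /msj/ splits as /m/ + /sj/ (/sj/ is the longest suffix that is a licit onset).
Between /o/ (V3) and /o/ (V4): /npl/ — longest licit onset from the right is /l/, leaving /np/ as coda.
Between /o/ (V4) and /o/ (V5): /jzdj/ splits as /jz/ + /dj/ (/dj/ is the longest suffix that is a licit onset).
Between /o/ (V5) and /o/ (V6): /v/ is a single consonant, so it becomes the next onset.

ku.sjam.sjonp.lojz.djo.vol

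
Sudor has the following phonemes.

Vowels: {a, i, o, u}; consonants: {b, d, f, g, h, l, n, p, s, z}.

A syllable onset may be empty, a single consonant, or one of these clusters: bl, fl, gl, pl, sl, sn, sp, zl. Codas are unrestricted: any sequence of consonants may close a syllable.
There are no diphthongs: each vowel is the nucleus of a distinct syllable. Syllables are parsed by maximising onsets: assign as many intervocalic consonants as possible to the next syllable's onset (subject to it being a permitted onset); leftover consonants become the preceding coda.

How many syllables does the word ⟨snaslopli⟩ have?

The vowels are a, o, i — 3 nuclei, so 3 syllables.

3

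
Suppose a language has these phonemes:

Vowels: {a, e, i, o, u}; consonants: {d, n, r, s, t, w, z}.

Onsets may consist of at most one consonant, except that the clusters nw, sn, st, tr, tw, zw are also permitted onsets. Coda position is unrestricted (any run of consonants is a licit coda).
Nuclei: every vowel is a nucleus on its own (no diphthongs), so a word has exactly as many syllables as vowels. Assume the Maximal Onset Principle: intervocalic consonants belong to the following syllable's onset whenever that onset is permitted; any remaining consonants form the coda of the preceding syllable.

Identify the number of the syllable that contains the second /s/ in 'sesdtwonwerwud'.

1

Vowels present: e, o, e, u; each is a nucleus, giving 4 syllables.
V1 /e/ – V2 /o/: /sdtw/ — longest licit onset from the right is /tw/, leaving /sd/ as coda.
V2 /o/ – V3 /e/: /nw/ is a licit onset in full, so it all attaches to the next syllable.
V3 /e/ – V4 /u/: cluster /rw/ — the longest permitted-onset suffix is /w/; onset = /w/, preceding coda = /r/.
Result: sesd.two.nwer.wud.
The second /s/ is in the coda of syllable 1 (/sesd/).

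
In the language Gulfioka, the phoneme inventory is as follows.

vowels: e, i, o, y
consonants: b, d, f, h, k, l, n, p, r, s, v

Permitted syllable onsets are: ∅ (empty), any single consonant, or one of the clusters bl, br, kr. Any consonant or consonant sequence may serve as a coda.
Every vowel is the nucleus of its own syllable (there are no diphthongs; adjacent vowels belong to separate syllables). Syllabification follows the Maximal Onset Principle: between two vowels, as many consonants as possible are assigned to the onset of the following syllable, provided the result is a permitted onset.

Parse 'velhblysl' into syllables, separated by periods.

velh.blysl

Vowels present: e, y; each is a nucleus, giving 2 syllables.
Between /e/ (V1) and /y/ (V2): /lhbl/ splits as /lh/ + /bl/ (/bl/ is the longest suffix that is a licit onset).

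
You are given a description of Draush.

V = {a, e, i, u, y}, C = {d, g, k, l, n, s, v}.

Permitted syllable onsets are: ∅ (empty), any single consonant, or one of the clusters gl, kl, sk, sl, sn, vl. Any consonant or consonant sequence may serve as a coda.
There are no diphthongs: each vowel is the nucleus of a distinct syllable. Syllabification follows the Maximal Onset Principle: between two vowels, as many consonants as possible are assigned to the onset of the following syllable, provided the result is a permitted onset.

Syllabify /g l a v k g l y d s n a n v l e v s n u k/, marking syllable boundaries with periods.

glavk.glyd.snan.vlev.snuk

Nuclei (vowels): a, y, a, e, u → 5 syllables.
Between /a/ (V1) and /y/ (V2): /vkgl/ — longest licit onset from the right is /gl/, leaving /vk/ as coda.
Between /y/ (V2) and /a/ (V3): /dsn/ — longest licit onset from the right is /sn/, leaving /d/ as coda.
Between /a/ (V3) and /e/ (V4): cluster /nvl/ — the longest permitted-onset suffix is /vl/; onset = /vl/, preceding coda = /n/.
Between /e/ (V4) and /u/ (V5): /vsn/ — longest licit onset from the right is /sn/, leaving /v/ as coda.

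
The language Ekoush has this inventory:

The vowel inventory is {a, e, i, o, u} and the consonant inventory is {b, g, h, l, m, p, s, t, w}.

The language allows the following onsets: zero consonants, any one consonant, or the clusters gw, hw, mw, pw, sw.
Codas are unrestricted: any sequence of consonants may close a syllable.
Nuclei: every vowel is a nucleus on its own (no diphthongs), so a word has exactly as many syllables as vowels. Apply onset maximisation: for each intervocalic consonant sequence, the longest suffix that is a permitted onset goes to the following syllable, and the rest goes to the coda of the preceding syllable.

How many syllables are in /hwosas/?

2

Nuclei (vowels): o, a → 2 syllables.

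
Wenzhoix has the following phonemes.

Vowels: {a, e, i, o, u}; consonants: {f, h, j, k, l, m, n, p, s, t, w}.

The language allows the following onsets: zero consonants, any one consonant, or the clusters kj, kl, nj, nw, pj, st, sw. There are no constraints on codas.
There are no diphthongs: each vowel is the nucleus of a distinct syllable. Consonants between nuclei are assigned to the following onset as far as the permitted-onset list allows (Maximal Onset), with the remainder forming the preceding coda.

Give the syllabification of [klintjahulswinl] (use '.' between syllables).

Nuclei (vowels): i, a, u, i → 4 syllables.
Between /i/ (V1) and /a/ (V2): /ntj/ splits as /nt/ + /j/ (/j/ is the longest suffix that is a licit onset).
Between /a/ (V2) and /u/ (V3): /h/ is a single consonant, so it becomes the next onset.
Between /u/ (V3) and /i/ (V4): /lsw/ — longest licit onset from the right is /sw/, leaving /l/ as coda.

klint.ja.hul.swinl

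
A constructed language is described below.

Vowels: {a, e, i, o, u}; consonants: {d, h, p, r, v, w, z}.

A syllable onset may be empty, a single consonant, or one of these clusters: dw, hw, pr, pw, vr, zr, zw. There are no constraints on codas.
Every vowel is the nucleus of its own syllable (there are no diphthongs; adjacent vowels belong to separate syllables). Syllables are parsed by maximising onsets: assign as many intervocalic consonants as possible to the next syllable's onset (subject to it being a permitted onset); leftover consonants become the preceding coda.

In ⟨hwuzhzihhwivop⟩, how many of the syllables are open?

1

The vowels are u, i, i, o — 4 nuclei, so 4 syllables.
σ1/σ2 boundary: cluster /zhz/ — the longest permitted-onset suffix is /z/; onset = /z/, preceding coda = /zh/.
σ2/σ3 boundary: /hhw/ — longest licit onset from the right is /hw/, leaving /h/ as coda.
σ3/σ4 boundary: /v/ → onset of the next syllable (single consonants are always licit onsets).
Putting it together: hwuzh.zih.hwi.vop.
Classifying each syllable: /hwuzh/ (closed), /zih/ (closed), /hwi/ (open), /vop/ (closed).
Open syllables: 1.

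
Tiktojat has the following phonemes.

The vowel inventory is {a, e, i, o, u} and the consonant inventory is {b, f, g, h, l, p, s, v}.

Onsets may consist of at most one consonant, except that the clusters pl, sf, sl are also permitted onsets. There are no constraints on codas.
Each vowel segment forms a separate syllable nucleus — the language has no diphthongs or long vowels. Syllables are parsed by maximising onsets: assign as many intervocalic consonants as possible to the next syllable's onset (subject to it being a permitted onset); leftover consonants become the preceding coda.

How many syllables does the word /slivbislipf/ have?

3

Vowels present: i, i, i; each is a nucleus, giving 3 syllables.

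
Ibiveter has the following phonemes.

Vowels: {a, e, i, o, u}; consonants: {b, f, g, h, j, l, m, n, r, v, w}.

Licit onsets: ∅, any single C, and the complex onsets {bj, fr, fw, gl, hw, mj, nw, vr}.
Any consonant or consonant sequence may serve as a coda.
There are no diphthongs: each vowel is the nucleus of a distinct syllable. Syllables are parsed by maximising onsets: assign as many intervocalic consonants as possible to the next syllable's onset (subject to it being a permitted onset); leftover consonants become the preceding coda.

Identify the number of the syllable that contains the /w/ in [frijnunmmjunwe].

Nuclei (vowels): i, u, u, e → 4 syllables.
σ1/σ2 boundary: /jn/ — longest licit onset from the right is /n/, leaving /j/ as coda.
σ2/σ3 boundary: /nmmj/ — longest licit onset from the right is /mj/, leaving /nm/ as coda.
σ3/σ4 boundary: /nw/ is a licit onset in full, so it all attaches to the next syllable.
So the parse is frij.nunm.mju.nwe.
The /w/ is in the onset of syllable 4 (/nwe/).

4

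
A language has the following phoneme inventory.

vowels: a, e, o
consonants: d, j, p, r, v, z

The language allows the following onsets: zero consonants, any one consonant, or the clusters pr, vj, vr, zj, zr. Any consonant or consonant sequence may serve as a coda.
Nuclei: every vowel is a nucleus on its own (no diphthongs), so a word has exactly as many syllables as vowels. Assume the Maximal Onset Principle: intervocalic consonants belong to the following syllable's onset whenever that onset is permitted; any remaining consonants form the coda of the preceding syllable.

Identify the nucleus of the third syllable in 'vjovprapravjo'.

Vowels present: o, a, a, o; each is a nucleus, giving 4 syllables.
The third nucleus (vowel 3 from the left) is /a/.

a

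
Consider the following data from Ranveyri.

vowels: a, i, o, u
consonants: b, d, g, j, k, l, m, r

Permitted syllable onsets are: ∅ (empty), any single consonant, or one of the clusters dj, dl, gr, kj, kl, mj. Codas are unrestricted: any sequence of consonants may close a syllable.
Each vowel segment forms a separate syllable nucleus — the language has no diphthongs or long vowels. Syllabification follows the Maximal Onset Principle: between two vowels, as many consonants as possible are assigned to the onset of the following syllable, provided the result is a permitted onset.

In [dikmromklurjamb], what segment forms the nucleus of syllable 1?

i

Vowels present: i, o, u, a; each is a nucleus, giving 4 syllables.
The first nucleus (vowel 1 from the left) is /i/.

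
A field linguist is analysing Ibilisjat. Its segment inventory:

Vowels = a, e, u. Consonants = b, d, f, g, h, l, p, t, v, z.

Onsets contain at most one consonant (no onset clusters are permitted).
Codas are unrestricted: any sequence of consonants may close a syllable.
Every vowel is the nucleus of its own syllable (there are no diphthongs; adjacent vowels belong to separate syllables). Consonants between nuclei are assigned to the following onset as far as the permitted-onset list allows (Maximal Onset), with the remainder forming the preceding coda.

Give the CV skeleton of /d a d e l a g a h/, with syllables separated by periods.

Nuclei (vowels): a, e, a, a → 4 syllables.
σ1/σ2 boundary: /d/ → onset of the next syllable (single consonants are always licit onsets).
σ2/σ3 boundary: just /l/ — single C goes to the following onset.
σ3/σ4 boundary: just /g/ — single C goes to the following onset.
So the parse is da.de.la.gah.
Mapping each syllable to C/V: /da/ → CV, /de/ → CV, /la/ → CV, /gah/ → CVC.

CV.CV.CV.CVC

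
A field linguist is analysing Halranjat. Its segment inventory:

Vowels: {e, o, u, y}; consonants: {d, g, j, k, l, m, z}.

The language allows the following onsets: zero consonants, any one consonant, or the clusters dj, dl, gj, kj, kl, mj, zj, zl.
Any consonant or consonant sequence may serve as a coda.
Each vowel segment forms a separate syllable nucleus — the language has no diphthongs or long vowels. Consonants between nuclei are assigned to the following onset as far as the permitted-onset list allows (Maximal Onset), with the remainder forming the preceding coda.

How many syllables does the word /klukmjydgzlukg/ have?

The vowels are u, y, u — 3 nuclei, so 3 syllables.

3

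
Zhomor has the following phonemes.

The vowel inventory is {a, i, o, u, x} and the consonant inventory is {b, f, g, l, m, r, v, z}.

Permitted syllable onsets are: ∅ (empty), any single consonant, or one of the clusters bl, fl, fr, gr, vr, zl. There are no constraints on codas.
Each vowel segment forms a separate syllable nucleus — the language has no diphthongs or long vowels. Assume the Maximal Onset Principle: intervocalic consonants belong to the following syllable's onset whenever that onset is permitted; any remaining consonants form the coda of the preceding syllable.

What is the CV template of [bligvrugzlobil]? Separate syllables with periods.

The vowels are i, u, o, i — 4 nuclei, so 4 syllables.
σ1/σ2 boundary: /gvr/ splits as /g/ + /vr/ (/vr/ is the longest suffix that is a licit onset).
σ2/σ3 boundary: /gzl/ splits as /g/ + /zl/ (/zl/ is the longest suffix that is a licit onset).
σ3/σ4 boundary: just /b/ — single C goes to the following onset.
So the parse is blig.vrug.zlo.bil.
Mapping each syllable to C/V: /blig/ → CCVC, /vrug/ → CCVC, /zlo/ → CCV, /bil/ → CVC.

CCVC.CCVC.CCV.CVC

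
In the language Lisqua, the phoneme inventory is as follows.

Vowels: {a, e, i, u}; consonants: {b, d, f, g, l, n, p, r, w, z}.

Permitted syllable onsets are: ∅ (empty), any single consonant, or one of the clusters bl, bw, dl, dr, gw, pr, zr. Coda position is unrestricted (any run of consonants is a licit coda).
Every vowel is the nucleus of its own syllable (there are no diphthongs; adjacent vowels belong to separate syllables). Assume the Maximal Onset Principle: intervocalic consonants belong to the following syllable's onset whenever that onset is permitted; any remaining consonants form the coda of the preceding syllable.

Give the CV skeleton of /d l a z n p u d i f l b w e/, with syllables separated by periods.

CCVCC.CV.CVCC.CCV

The vowels are a, u, i, e — 4 nuclei, so 4 syllables.
Between /a/ (V1) and /u/ (V2): cluster /znp/ — the longest permitted-onset suffix is /p/; onset = /p/, preceding coda = /zn/.
Between /u/ (V2) and /i/ (V3): just /d/ — single C goes to the following onset.
Between /i/ (V3) and /e/ (V4): /flbw/; trying suffixes from longest down, /bw/ is the first permitted one, so coda /fl/ | onset /bw/.
Syllabification: dlazn.pu.difl.bwe.
Mapping each syllable to C/V: /dlazn/ → CCVCC, /pu/ → CV, /difl/ → CVCC, /bwe/ → CCV.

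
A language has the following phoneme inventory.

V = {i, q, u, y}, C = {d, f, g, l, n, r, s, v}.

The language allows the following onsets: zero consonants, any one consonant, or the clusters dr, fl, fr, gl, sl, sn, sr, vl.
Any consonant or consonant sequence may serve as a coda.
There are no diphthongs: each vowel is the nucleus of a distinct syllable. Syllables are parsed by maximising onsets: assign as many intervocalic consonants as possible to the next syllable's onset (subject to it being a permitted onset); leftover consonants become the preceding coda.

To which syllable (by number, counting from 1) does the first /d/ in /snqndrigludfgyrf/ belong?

2

Nuclei (vowels): q, i, u, y → 4 syllables.
σ1/σ2 boundary: cluster /ndr/ — the longest permitted-onset suffix is /dr/; onset = /dr/, preceding coda = /n/.
σ2/σ3 boundary: /gl/ — entire cluster is a permitted onset → onset /gl/, coda ∅.
σ3/σ4 boundary: /dfg/; trying suffixes from longest down, /g/ is the first permitted one, so coda /df/ | onset /g/.
So the parse is snqn.dri.gludf.gyrf.
The first /d/ is in the onset of syllable 2 (/dri/).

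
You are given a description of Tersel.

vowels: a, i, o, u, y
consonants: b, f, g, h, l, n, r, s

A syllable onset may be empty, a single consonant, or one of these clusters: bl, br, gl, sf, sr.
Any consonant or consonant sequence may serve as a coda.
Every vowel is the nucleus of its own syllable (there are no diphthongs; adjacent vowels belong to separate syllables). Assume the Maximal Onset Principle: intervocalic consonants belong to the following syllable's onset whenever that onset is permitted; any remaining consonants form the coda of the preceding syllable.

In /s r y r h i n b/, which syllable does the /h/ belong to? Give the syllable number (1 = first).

Nuclei (vowels): y, i → 2 syllables.
Between /y/ (V1) and /i/ (V2): /rh/ splits as /r/ + /h/ (/h/ is the longest suffix that is a licit onset).
Putting it together: sryr.hinb.
The /h/ is in the onset of syllable 2 (/hinb/).

2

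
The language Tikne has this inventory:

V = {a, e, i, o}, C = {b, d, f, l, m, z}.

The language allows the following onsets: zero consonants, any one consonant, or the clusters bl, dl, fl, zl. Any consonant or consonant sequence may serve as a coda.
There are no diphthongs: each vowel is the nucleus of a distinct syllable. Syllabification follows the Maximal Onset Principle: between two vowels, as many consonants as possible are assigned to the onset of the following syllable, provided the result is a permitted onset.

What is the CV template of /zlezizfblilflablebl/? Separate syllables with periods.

Nuclei (vowels): e, i, i, a, e → 5 syllables.
σ1/σ2 boundary: /z/ → onset of the next syllable (single consonants are always licit onsets).
σ2/σ3 boundary: /zfbl/ splits as /zf/ + /bl/ (/bl/ is the longest suffix that is a licit onset).
σ3/σ4 boundary: cluster /lfl/ — the longest permitted-onset suffix is /fl/; onset = /fl/, preceding coda = /l/.
σ4/σ5 boundary: cluster /bl/ — /bl/ is itself a permitted onset, so the whole cluster goes right; preceding coda = ∅.
Syllabification: zle.zizf.blil.fla.blebl.
Mapping each syllable to C/V: /zle/ → CCV, /zizf/ → CVCC, /blil/ → CCVC, /fla/ → CCV, /blebl/ → CCVCC.

CCV.CVCC.CCVC.CCV.CCVCC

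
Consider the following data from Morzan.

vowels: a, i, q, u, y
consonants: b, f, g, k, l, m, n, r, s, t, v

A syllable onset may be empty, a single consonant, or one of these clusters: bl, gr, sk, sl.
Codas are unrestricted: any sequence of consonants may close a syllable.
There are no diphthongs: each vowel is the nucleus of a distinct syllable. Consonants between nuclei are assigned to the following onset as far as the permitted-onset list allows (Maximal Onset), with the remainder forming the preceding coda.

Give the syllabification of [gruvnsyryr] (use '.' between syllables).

Nuclei (vowels): u, y, y → 3 syllables.
V1 /u/ – V2 /y/: /vns/; trying suffixes from longest down, /s/ is the first permitted one, so coda /vn/ | onset /s/.
V2 /y/ – V3 /y/: /r/ → onset of the next syllable (single consonants are always licit onsets).

gruvn.sy.ryr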